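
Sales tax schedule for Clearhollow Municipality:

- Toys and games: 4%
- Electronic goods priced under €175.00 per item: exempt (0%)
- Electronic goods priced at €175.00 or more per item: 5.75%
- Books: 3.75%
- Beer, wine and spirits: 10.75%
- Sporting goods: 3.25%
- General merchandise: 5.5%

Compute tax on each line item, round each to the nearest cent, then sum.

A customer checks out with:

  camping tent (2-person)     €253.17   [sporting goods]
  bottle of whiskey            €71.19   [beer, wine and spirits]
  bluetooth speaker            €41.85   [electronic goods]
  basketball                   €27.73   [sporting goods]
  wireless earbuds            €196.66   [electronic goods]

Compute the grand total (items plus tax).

€618.69

Camping tent (2-person) €253.17: sporting goods → 3.25% → €8.23
Bottle of whiskey €71.19: beer, wine and spirits → 10.75% → €7.65
Bluetooth speaker €41.85: electronic goods, under €175.00 → 0% → €0.00
Basketball €27.73: sporting goods → 3.25% → €0.90
Wireless earbuds €196.66: electronic goods, €175.00 or more → 5.75% → €11.31
Subtotal = €590.60; tax = €28.09; total due = €618.69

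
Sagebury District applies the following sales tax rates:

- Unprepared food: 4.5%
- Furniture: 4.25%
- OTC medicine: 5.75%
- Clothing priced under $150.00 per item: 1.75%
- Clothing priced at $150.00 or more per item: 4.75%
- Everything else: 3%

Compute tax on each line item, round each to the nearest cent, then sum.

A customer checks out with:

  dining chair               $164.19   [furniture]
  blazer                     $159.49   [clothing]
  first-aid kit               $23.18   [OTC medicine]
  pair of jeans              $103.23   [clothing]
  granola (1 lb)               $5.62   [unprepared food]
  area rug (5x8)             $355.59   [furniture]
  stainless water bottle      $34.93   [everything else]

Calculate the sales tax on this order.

$34.11

Dining chair $164.19: furniture → 4.25% → $6.98
Blazer $159.49: clothing, $150.00 or more → 4.75% → $7.58
First-aid kit $23.18: OTC medicine → 5.75% → $1.33
Pair of jeans $103.23: clothing, under $150.00 → 1.75% → $1.81
Granola (1 lb) $5.62: unprepared food → 4.5% → $0.25
Area rug (5x8) $355.59: furniture → 4.25% → $15.11
Stainless water bottle $34.93: everything else → 3% → $1.05
Total tax = $6.98 + $7.58 + $1.33 + $1.81 + $0.25 + $15.11 + $1.05 = $34.11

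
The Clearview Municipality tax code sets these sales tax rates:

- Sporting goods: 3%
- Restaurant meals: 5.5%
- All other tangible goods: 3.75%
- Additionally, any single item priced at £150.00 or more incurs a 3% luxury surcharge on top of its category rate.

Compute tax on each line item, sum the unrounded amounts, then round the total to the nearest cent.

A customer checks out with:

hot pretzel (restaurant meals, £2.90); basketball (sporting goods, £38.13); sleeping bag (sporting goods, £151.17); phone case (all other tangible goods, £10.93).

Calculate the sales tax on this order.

Hot pretzel £2.90: restaurant meals → 5.5% → £0.1595
Basketball £38.13: sporting goods → 3% → £1.1439
Sleeping bag £151.17: sporting goods → 3% + 3% surcharge = 6% → £9.0702
Phone case £10.93: all other tangible goods → 3.75% → £0.409875
Unrounded tax sum = £10.783475 → £10.78

£10.78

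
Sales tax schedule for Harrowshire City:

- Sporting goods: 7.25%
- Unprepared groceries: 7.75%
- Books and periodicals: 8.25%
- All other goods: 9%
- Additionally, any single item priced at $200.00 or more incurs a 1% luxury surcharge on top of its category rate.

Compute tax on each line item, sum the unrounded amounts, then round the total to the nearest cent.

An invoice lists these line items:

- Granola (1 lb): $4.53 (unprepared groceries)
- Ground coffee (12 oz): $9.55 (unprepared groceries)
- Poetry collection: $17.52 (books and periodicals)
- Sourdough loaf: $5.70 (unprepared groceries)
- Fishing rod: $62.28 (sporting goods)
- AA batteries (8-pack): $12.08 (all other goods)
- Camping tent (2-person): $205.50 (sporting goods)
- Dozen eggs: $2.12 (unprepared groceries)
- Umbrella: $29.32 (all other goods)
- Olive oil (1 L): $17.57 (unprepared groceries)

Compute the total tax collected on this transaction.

Granola (1 lb) $4.53: unprepared groceries → 7.75% → $0.351075
Ground coffee (12 oz) $9.55: unprepared groceries → 7.75% → $0.740125
Poetry collection $17.52: books and periodicals → 8.25% → $1.4454
Sourdough loaf $5.70: unprepared groceries → 7.75% → $0.44175
Fishing rod $62.28: sporting goods → 7.25% → $4.5153
AA batteries (8-pack) $12.08: all other goods → 9% → $1.0872
Camping tent (2-person) $205.50: sporting goods → 7.25% + 1% surcharge = 8.25% → $16.95375
Dozen eggs $2.12: unprepared groceries → 7.75% → $0.1643
Umbrella $29.32: all other goods → 9% → $2.6388
Olive oil (1 L) $17.57: unprepared groceries → 7.75% → $1.361675
Unrounded tax sum = $29.699375 → $29.70

$29.70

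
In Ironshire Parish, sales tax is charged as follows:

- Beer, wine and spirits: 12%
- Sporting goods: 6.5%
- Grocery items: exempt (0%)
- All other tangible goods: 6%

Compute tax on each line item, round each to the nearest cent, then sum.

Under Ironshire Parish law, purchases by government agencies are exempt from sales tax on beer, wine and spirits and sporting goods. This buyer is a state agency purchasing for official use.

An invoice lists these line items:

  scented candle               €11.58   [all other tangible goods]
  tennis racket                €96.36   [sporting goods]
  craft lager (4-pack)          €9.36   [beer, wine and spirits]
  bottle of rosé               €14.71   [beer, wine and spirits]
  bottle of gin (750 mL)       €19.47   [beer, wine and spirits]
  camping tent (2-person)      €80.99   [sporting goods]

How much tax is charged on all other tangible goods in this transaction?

€0.69

Scented candle €11.58: all other tangible goods → 6% → €0.69
Tax on all other tangible goods = €0.69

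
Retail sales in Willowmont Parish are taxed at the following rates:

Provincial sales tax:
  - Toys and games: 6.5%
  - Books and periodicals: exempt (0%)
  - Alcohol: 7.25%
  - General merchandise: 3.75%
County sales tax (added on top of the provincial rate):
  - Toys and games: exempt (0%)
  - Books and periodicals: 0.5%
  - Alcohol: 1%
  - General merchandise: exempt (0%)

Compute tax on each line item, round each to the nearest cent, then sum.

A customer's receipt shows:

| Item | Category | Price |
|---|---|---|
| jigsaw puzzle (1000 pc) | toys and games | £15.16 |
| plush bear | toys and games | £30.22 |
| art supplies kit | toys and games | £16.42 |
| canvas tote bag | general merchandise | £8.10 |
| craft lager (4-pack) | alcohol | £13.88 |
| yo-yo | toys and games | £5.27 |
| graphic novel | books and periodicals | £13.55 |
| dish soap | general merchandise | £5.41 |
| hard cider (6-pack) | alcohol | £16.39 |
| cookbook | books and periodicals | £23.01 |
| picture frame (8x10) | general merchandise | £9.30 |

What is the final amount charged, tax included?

£164.61

Jigsaw puzzle (1000 pc) £15.16: toys and games → 6.5% + 0% county = 6.5% → £0.99
Plush bear £30.22: toys and games → 6.5% + 0% county = 6.5% → £1.96
Art supplies kit £16.42: toys and games → 6.5% + 0% county = 6.5% → £1.07
Canvas tote bag £8.10: general merchandise → 3.75% + 0% county = 3.75% → £0.30
Craft lager (4-pack) £13.88: alcohol → 7.25% + 1% county = 8.25% → £1.15
Yo-yo £5.27: toys and games → 6.5% + 0% county = 6.5% → £0.34
Graphic novel £13.55: books and periodicals → 0% + 0.5% county = 0.5% → £0.07
Dish soap £5.41: general merchandise → 3.75% + 0% county = 3.75% → £0.20
Hard cider (6-pack) £16.39: alcohol → 7.25% + 1% county = 8.25% → £1.35
Cookbook £23.01: books and periodicals → 0% + 0.5% county = 0.5% → £0.12
Picture frame (8x10) £9.30: general merchandise → 3.75% + 0% county = 3.75% → £0.35
Subtotal = £156.71; tax = £7.90; total due = £164.61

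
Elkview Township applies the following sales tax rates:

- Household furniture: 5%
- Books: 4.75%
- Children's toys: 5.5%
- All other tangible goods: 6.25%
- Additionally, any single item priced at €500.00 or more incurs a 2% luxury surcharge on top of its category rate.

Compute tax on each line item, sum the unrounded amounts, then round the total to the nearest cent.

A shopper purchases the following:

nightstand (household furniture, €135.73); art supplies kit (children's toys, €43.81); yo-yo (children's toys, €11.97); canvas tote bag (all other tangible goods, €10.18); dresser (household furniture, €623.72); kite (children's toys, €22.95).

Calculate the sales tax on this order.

€55.41

Nightstand €135.73: household furniture → 5% → €6.7865
Art supplies kit €43.81: children's toys → 5.5% → €2.40955
Yo-yo €11.97: children's toys → 5.5% → €0.65835
Canvas tote bag €10.18: all other tangible goods → 6.25% → €0.63625
Dresser €623.72: household furniture → 5% + 2% surcharge = 7% → €43.6604
Kite €22.95: children's toys → 5.5% → €1.26225
Unrounded tax sum = €55.4133 → €55.41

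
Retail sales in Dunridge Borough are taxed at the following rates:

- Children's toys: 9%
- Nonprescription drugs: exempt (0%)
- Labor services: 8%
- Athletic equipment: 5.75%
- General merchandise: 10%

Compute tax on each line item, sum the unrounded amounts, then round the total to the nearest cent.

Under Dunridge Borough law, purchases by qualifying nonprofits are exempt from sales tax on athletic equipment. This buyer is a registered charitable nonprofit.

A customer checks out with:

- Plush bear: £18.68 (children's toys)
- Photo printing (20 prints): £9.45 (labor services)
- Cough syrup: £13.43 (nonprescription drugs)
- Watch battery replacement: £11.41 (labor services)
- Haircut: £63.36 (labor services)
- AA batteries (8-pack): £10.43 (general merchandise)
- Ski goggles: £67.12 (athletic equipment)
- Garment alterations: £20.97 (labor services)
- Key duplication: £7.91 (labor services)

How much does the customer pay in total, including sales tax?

Plush bear £18.68: children's toys → 9% → £1.6812
Photo printing (20 prints) £9.45: labor services → 8% → £0.756
Cough syrup £13.43: nonprescription drugs → 0% → £0.00
Watch battery replacement £11.41: labor services → 8% → £0.9128
Haircut £63.36: labor services → 8% → £5.0688
AA batteries (8-pack) £10.43: general merchandise → 10% → £1.043
Ski goggles £67.12: athletic equipment, buyer-exempt → 0% → £0.00
Garment alterations £20.97: labor services → 8% → £1.6776
Key duplication £7.91: labor services → 8% → £0.6328
Subtotal = £222.76; unrounded tax = £11.7722 → £11.77; total due = £234.53

£234.53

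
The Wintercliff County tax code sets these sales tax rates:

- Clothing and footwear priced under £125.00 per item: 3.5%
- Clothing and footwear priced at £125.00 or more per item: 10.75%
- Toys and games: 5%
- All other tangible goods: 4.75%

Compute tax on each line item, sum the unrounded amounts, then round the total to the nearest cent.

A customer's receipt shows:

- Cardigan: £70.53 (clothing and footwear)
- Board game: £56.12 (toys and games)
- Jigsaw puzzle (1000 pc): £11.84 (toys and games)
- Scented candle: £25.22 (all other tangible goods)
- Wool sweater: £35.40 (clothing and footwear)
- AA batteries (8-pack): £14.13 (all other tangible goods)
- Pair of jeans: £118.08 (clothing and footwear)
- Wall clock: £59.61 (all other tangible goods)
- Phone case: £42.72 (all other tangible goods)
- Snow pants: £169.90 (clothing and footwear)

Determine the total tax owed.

Cardigan £70.53: clothing and footwear, under £125.00 → 3.5% → £2.46855
Board game £56.12: toys and games → 5% → £2.806
Jigsaw puzzle (1000 pc) £11.84: toys and games → 5% → £0.592
Scented candle £25.22: all other tangible goods → 4.75% → £1.19795
Wool sweater £35.40: clothing and footwear, under £125.00 → 3.5% → £1.239
AA batteries (8-pack) £14.13: all other tangible goods → 4.75% → £0.671175
Pair of jeans £118.08: clothing and footwear, under £125.00 → 3.5% → £4.1328
Wall clock £59.61: all other tangible goods → 4.75% → £2.831475
Phone case £42.72: all other tangible goods → 4.75% → £2.0292
Snow pants £169.90: clothing and footwear, £125.00 or more → 10.75% → £18.26425
Unrounded tax sum = £36.2324 → £36.23

£36.23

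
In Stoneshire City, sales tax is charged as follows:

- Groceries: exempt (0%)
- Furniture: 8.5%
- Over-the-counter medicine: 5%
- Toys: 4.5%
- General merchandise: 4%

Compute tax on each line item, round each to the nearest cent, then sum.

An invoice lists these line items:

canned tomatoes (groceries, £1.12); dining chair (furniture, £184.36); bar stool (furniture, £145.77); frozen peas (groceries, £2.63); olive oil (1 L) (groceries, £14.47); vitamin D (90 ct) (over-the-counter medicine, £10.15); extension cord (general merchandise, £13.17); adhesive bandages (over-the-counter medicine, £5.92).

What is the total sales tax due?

Canned tomatoes £1.12: groceries → 0% → £0.00
Dining chair £184.36: furniture → 8.5% → £15.67
Bar stool £145.77: furniture → 8.5% → £12.39
Frozen peas £2.63: groceries → 0% → £0.00
Olive oil (1 L) £14.47: groceries → 0% → £0.00
Vitamin D (90 ct) £10.15: over-the-counter medicine → 5% → £0.51
Extension cord £13.17: general merchandise → 4% → £0.53
Adhesive bandages £5.92: over-the-counter medicine → 5% → £0.30
Total tax = £15.67 + £12.39 + £0.51 + £0.53 + £0.30 = £29.40

£29.40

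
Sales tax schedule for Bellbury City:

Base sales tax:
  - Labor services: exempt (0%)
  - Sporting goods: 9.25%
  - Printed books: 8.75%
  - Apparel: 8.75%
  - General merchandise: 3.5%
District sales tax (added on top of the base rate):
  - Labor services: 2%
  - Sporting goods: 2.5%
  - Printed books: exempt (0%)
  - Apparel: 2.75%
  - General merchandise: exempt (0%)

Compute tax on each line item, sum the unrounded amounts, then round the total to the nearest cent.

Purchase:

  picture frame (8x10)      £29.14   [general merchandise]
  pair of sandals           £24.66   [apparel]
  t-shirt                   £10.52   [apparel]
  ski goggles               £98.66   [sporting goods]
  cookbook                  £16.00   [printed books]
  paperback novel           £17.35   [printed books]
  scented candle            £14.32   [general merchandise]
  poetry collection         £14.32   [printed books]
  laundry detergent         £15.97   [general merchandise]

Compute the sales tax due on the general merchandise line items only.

£2.08

Picture frame (8x10) £29.14: general merchandise → 3.5% + 0% district = 3.5% → £1.0199
Scented candle £14.32: general merchandise → 3.5% + 0% district = 3.5% → £0.5012
Laundry detergent £15.97: general merchandise → 3.5% + 0% district = 3.5% → £0.55895
Tax on general merchandise: unrounded sum = £2.08005 → £2.08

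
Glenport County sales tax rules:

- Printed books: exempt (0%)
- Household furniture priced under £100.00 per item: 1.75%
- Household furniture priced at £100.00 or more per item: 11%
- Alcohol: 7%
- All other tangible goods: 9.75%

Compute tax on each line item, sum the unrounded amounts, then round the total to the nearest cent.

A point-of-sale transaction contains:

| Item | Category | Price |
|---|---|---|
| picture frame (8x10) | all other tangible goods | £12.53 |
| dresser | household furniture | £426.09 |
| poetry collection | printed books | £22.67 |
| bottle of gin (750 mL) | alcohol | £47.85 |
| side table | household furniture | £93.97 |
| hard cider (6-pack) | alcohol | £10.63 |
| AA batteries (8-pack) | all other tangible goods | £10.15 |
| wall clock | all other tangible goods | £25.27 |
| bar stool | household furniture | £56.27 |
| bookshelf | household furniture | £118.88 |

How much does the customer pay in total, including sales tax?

£895.65

Picture frame (8x10) £12.53: all other tangible goods → 9.75% → £1.221675
Dresser £426.09: household furniture, £100.00 or more → 11% → £46.8699
Poetry collection £22.67: printed books → 0% → £0.00
Bottle of gin (750 mL) £47.85: alcohol → 7% → £3.3495
Side table £93.97: household furniture, under £100.00 → 1.75% → £1.644475
Hard cider (6-pack) £10.63: alcohol → 7% → £0.7441
AA batteries (8-pack) £10.15: all other tangible goods → 9.75% → £0.989625
Wall clock £25.27: all other tangible goods → 9.75% → £2.463825
Bar stool £56.27: household furniture, under £100.00 → 1.75% → £0.984725
Bookshelf £118.88: household furniture, £100.00 or more → 11% → £13.0768
Subtotal = £824.31; unrounded tax = £71.344625 → £71.34; total due = £895.65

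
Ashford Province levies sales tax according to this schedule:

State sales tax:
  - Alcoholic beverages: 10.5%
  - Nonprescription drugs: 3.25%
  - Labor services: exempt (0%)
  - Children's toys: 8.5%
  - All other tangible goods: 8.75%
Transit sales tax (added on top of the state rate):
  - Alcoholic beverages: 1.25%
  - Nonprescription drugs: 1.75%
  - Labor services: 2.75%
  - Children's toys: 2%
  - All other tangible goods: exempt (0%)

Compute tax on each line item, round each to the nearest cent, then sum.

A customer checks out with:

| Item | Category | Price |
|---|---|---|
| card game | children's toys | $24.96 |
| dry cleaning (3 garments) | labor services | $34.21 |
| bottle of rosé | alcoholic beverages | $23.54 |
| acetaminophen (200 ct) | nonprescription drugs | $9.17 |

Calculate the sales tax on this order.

$6.79

Card game $24.96: children's toys → 8.5% + 2% transit = 10.5% → $2.62
Dry cleaning (3 garments) $34.21: labor services → 0% + 2.75% transit = 2.75% → $0.94
Bottle of rosé $23.54: alcoholic beverages → 10.5% + 1.25% transit = 11.75% → $2.77
Acetaminophen (200 ct) $9.17: nonprescription drugs → 3.25% + 1.75% transit = 5% → $0.46
Total tax = $2.62 + $0.94 + $2.77 + $0.46 = $6.79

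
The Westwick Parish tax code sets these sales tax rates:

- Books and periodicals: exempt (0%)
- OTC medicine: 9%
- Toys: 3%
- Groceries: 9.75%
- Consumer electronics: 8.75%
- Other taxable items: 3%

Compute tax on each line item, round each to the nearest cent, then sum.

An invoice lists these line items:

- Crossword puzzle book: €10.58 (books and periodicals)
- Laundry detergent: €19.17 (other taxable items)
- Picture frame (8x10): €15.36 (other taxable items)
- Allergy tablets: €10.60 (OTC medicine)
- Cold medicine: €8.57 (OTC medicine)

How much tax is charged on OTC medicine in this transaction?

Allergy tablets €10.60: OTC medicine → 9% → €0.95
Cold medicine €8.57: OTC medicine → 9% → €0.77
Tax on OTC medicine = €0.95 + €0.77 = €1.72

€1.72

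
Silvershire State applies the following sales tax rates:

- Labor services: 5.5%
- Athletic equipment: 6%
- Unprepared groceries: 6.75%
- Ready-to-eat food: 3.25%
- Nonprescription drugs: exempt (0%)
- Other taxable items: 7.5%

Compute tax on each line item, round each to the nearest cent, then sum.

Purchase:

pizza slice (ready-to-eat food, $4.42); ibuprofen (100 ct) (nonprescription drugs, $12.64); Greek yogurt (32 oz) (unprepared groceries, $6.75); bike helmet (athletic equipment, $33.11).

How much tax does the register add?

Pizza slice $4.42: ready-to-eat food → 3.25% → $0.14
Ibuprofen (100 ct) $12.64: nonprescription drugs → 0% → $0.00
Greek yogurt (32 oz) $6.75: unprepared groceries → 6.75% → $0.46
Bike helmet $33.11: athletic equipment → 6% → $1.99
Total tax = $0.14 + $0.46 + $1.99 = $2.59

$2.59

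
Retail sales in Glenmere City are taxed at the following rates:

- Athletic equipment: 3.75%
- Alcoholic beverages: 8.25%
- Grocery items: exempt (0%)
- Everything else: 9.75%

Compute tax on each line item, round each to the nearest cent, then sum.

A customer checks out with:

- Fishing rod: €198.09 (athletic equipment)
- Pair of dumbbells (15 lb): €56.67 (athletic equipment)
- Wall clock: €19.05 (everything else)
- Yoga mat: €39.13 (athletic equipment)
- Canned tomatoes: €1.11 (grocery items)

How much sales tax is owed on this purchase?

Fishing rod €198.09: athletic equipment → 3.75% → €7.43
Pair of dumbbells (15 lb) €56.67: athletic equipment → 3.75% → €2.13
Wall clock €19.05: everything else → 9.75% → €1.86
Yoga mat €39.13: athletic equipment → 3.75% → €1.47
Canned tomatoes €1.11: grocery items → 0% → €0.00
Total tax = €7.43 + €2.13 + €1.86 + €1.47 = €12.89

€12.89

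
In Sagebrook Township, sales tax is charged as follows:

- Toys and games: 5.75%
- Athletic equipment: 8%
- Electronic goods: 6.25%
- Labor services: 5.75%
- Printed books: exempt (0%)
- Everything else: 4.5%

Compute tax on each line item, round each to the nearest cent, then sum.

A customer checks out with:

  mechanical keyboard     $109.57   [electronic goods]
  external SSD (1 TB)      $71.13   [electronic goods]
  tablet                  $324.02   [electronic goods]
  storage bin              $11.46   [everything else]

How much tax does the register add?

Mechanical keyboard $109.57: electronic goods → 6.25% → $6.85
External SSD (1 TB) $71.13: electronic goods → 6.25% → $4.45
Tablet $324.02: electronic goods → 6.25% → $20.25
Storage bin $11.46: everything else → 4.5% → $0.52
Total tax = $6.85 + $4.45 + $20.25 + $0.52 = $32.07

$32.07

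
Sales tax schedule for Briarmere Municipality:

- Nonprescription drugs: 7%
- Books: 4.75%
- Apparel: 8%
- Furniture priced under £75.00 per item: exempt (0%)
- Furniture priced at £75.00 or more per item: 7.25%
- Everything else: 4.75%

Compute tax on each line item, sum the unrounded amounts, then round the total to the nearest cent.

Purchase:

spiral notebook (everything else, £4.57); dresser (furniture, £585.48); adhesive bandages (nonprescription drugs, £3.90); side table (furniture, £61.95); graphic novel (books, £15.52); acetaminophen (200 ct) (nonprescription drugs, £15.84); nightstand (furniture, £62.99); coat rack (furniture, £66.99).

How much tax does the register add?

Spiral notebook £4.57: everything else → 4.75% → £0.217075
Dresser £585.48: furniture, £75.00 or more → 7.25% → £42.4473
Adhesive bandages £3.90: nonprescription drugs → 7% → £0.273
Side table £61.95: furniture, under £75.00 → 0% → £0.00
Graphic novel £15.52: books → 4.75% → £0.7372
Acetaminophen (200 ct) £15.84: nonprescription drugs → 7% → £1.1088
Nightstand £62.99: furniture, under £75.00 → 0% → £0.00
Coat rack £66.99: furniture, under £75.00 → 0% → £0.00
Unrounded tax sum = £44.783375 → £44.78

£44.78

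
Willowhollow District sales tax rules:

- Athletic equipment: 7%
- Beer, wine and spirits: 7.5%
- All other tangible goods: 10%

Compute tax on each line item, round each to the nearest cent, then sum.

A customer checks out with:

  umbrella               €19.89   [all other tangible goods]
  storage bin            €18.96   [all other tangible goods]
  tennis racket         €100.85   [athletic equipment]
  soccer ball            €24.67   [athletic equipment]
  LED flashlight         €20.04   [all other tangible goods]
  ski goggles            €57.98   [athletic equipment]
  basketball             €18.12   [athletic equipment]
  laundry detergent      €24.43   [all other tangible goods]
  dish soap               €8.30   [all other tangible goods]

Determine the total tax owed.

€23.28

Umbrella €19.89: all other tangible goods → 10% → €1.99
Storage bin €18.96: all other tangible goods → 10% → €1.90
Tennis racket €100.85: athletic equipment → 7% → €7.06
Soccer ball €24.67: athletic equipment → 7% → €1.73
LED flashlight €20.04: all other tangible goods → 10% → €2.00
Ski goggles €57.98: athletic equipment → 7% → €4.06
Basketball €18.12: athletic equipment → 7% → €1.27
Laundry detergent €24.43: all other tangible goods → 10% → €2.44
Dish soap €8.30: all other tangible goods → 10% → €0.83
Total tax = €1.99 + €1.90 + €7.06 + €1.73 + €2.00 + €4.06 + €1.27 + €2.44 + €0.83 = €23.28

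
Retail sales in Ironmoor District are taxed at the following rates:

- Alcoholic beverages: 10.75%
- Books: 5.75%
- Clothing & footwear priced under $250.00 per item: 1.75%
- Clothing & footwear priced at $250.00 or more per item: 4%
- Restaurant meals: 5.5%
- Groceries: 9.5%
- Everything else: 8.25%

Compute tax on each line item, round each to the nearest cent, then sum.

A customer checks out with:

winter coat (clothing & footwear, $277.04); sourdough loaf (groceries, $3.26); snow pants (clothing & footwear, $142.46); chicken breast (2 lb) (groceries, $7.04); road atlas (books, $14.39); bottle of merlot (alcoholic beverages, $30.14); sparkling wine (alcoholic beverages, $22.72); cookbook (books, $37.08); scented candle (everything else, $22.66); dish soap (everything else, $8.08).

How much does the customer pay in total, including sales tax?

Winter coat $277.04: clothing & footwear, $250.00 or more → 4% → $11.08
Sourdough loaf $3.26: groceries → 9.5% → $0.31
Snow pants $142.46: clothing & footwear, under $250.00 → 1.75% → $2.49
Chicken breast (2 lb) $7.04: groceries → 9.5% → $0.67
Road atlas $14.39: books → 5.75% → $0.83
Bottle of merlot $30.14: alcoholic beverages → 10.75% → $3.24
Sparkling wine $22.72: alcoholic beverages → 10.75% → $2.44
Cookbook $37.08: books → 5.75% → $2.13
Scented candle $22.66: everything else → 8.25% → $1.87
Dish soap $8.08: everything else → 8.25% → $0.67
Subtotal = $564.87; tax = $25.73; total due = $590.60

$590.60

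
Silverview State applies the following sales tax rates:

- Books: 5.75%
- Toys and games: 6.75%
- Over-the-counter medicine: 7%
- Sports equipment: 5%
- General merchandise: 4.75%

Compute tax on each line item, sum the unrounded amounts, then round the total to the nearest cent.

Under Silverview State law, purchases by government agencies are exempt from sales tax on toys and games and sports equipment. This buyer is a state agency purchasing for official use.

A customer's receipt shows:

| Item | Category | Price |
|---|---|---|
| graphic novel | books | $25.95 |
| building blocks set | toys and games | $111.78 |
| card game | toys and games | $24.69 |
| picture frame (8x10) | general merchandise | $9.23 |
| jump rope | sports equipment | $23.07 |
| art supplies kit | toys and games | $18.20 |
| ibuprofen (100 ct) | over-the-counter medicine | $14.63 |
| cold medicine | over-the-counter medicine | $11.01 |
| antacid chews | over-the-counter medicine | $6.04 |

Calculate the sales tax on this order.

Graphic novel $25.95: books → 5.75% → $1.492125
Building blocks set $111.78: toys and games, buyer-exempt → 0% → $0.00
Card game $24.69: toys and games, buyer-exempt → 0% → $0.00
Picture frame (8x10) $9.23: general merchandise → 4.75% → $0.438425
Jump rope $23.07: sports equipment, buyer-exempt → 0% → $0.00
Art supplies kit $18.20: toys and games, buyer-exempt → 0% → $0.00
Ibuprofen (100 ct) $14.63: over-the-counter medicine → 7% → $1.0241
Cold medicine $11.01: over-the-counter medicine → 7% → $0.7707
Antacid chews $6.04: over-the-counter medicine → 7% → $0.4228
Unrounded tax sum = $4.14815 → $4.15

$4.15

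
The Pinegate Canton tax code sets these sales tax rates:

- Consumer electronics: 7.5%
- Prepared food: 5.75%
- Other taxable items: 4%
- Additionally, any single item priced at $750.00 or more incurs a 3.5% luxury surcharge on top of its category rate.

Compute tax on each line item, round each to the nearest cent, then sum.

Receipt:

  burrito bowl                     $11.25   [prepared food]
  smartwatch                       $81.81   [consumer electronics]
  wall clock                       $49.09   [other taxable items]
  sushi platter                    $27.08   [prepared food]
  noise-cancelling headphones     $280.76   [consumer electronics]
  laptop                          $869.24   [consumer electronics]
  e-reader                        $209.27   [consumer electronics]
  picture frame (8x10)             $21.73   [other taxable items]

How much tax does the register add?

Burrito bowl $11.25: prepared food → 5.75% → $0.65
Smartwatch $81.81: consumer electronics → 7.5% → $6.14
Wall clock $49.09: other taxable items → 4% → $1.96
Sushi platter $27.08: prepared food → 5.75% → $1.56
Noise-cancelling headphones $280.76: consumer electronics → 7.5% → $21.06
Laptop $869.24: consumer electronics → 7.5% + 3.5% surcharge = 11% → $95.62
E-reader $209.27: consumer electronics → 7.5% → $15.70
Picture frame (8x10) $21.73: other taxable items → 4% → $0.87
Total tax = $0.65 + $6.14 + $1.96 + $1.56 + $21.06 + $95.62 + $15.70 + $0.87 = $143.56

$143.56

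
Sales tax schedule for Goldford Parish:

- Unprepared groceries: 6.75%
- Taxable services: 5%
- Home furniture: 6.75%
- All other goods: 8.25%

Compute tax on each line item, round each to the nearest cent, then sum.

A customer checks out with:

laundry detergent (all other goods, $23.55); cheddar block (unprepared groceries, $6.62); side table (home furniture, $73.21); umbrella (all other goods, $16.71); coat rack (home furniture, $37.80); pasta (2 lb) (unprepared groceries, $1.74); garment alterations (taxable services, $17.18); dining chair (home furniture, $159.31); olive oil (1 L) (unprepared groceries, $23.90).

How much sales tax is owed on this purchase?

Laundry detergent $23.55: all other goods → 8.25% → $1.94
Cheddar block $6.62: unprepared groceries → 6.75% → $0.45
Side table $73.21: home furniture → 6.75% → $4.94
Umbrella $16.71: all other goods → 8.25% → $1.38
Coat rack $37.80: home furniture → 6.75% → $2.55
Pasta (2 lb) $1.74: unprepared groceries → 6.75% → $0.12
Garment alterations $17.18: taxable services → 5% → $0.86
Dining chair $159.31: home furniture → 6.75% → $10.75
Olive oil (1 L) $23.90: unprepared groceries → 6.75% → $1.61
Total tax = $1.94 + $0.45 + $4.94 + $1.38 + $2.55 + $0.12 + $0.86 + $10.75 + $1.61 = $24.60

$24.60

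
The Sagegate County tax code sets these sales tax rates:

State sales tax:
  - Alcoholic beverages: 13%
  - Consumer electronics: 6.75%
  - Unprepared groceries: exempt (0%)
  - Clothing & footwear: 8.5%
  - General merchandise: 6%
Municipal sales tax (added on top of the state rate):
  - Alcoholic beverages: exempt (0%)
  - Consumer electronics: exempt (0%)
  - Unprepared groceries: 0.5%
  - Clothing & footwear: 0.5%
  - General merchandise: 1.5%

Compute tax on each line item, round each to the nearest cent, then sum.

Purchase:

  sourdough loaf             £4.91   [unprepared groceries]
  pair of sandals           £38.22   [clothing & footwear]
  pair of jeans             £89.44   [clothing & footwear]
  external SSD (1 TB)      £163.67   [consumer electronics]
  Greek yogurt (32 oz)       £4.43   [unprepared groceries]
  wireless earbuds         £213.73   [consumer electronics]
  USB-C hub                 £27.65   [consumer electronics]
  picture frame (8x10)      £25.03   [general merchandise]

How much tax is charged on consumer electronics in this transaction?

£27.35

External SSD (1 TB) £163.67: consumer electronics → 6.75% + 0% municipal = 6.75% → £11.05
Wireless earbuds £213.73: consumer electronics → 6.75% + 0% municipal = 6.75% → £14.43
USB-C hub £27.65: consumer electronics → 6.75% + 0% municipal = 6.75% → £1.87
Tax on consumer electronics = £11.05 + £14.43 + £1.87 = £27.35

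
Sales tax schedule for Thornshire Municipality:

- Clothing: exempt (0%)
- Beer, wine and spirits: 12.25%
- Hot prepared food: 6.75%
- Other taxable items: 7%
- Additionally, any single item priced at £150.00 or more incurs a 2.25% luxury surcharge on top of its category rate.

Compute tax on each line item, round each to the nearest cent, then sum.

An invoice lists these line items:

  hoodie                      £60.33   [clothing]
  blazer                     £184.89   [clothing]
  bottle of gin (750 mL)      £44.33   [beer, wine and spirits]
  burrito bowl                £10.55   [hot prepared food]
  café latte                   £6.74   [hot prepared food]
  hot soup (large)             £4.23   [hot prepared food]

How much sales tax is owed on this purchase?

Hoodie £60.33: clothing → 0% → £0.00
Blazer £184.89: clothing → 0% + 2.25% surcharge = 2.25% → £4.16
Bottle of gin (750 mL) £44.33: beer, wine and spirits → 12.25% → £5.43
Burrito bowl £10.55: hot prepared food → 6.75% → £0.71
Café latte £6.74: hot prepared food → 6.75% → £0.45
Hot soup (large) £4.23: hot prepared food → 6.75% → £0.29
Total tax = £4.16 + £5.43 + £0.71 + £0.45 + £0.29 = £11.04

£11.04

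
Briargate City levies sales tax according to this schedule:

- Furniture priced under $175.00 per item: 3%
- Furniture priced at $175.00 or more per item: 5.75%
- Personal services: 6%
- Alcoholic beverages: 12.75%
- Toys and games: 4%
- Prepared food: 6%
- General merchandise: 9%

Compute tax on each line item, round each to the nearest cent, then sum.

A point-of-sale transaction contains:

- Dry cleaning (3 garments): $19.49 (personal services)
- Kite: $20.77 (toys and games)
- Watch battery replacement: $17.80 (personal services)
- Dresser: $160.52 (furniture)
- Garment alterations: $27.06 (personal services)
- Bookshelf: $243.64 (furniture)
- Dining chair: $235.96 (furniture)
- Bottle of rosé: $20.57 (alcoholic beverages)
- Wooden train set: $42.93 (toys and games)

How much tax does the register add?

Dry cleaning (3 garments) $19.49: personal services → 6% → $1.17
Kite $20.77: toys and games → 4% → $0.83
Watch battery replacement $17.80: personal services → 6% → $1.07
Dresser $160.52: furniture, under $175.00 → 3% → $4.82
Garment alterations $27.06: personal services → 6% → $1.62
Bookshelf $243.64: furniture, $175.00 or more → 5.75% → $14.01
Dining chair $235.96: furniture, $175.00 or more → 5.75% → $13.57
Bottle of rosé $20.57: alcoholic beverages → 12.75% → $2.62
Wooden train set $42.93: toys and games → 4% → $1.72
Total tax = $1.17 + $0.83 + $1.07 + $4.82 + $1.62 + $14.01 + $13.57 + $2.62 + $1.72 = $41.43

$41.43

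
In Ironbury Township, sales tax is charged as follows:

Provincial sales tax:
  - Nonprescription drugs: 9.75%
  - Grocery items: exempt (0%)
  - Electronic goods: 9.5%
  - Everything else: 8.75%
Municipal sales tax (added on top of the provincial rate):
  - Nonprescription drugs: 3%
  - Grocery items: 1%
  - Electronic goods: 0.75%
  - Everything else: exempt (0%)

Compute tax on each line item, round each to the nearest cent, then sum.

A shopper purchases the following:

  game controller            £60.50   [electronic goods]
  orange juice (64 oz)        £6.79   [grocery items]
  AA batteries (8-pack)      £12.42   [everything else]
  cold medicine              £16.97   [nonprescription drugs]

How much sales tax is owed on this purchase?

£9.52

Game controller £60.50: electronic goods → 9.5% + 0.75% municipal = 10.25% → £6.20
Orange juice (64 oz) £6.79: grocery items → 0% + 1% municipal = 1% → £0.07
AA batteries (8-pack) £12.42: everything else → 8.75% + 0% municipal = 8.75% → £1.09
Cold medicine £16.97: nonprescription drugs → 9.75% + 3% municipal = 12.75% → £2.16
Total tax = £6.20 + £0.07 + £1.09 + £2.16 = £9.52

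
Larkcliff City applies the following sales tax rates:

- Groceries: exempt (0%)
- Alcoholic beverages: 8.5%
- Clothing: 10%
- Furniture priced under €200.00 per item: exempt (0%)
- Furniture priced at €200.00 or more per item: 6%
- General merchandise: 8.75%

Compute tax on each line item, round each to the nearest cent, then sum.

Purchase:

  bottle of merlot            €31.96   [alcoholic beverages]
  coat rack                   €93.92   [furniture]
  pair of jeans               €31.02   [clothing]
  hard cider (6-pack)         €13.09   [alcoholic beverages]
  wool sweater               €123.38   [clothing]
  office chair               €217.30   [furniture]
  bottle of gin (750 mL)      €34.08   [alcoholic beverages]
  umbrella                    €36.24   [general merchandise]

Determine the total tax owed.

€38.38

Bottle of merlot €31.96: alcoholic beverages → 8.5% → €2.72
Coat rack €93.92: furniture, under €200.00 → 0% → €0.00
Pair of jeans €31.02: clothing → 10% → €3.10
Hard cider (6-pack) €13.09: alcoholic beverages → 8.5% → €1.11
Wool sweater €123.38: clothing → 10% → €12.34
Office chair €217.30: furniture, €200.00 or more → 6% → €13.04
Bottle of gin (750 mL) €34.08: alcoholic beverages → 8.5% → €2.90
Umbrella €36.24: general merchandise → 8.75% → €3.17
Total tax = €2.72 + €3.10 + €1.11 + €12.34 + €13.04 + €2.90 + €3.17 = €38.38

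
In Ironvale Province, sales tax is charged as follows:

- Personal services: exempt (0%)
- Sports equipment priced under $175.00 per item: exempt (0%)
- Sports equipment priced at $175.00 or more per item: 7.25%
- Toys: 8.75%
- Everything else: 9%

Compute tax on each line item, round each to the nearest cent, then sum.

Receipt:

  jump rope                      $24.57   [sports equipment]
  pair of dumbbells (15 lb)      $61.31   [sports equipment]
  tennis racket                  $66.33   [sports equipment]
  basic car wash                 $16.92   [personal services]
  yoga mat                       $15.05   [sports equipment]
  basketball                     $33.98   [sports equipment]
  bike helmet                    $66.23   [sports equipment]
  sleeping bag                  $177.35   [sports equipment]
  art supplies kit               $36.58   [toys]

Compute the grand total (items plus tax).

$514.38

Jump rope $24.57: sports equipment, under $175.00 → 0% → $0.00
Pair of dumbbells (15 lb) $61.31: sports equipment, under $175.00 → 0% → $0.00
Tennis racket $66.33: sports equipment, under $175.00 → 0% → $0.00
Basic car wash $16.92: personal services → 0% → $0.00
Yoga mat $15.05: sports equipment, under $175.00 → 0% → $0.00
Basketball $33.98: sports equipment, under $175.00 → 0% → $0.00
Bike helmet $66.23: sports equipment, under $175.00 → 0% → $0.00
Sleeping bag $177.35: sports equipment, $175.00 or more → 7.25% → $12.86
Art supplies kit $36.58: toys → 8.75% → $3.20
Subtotal = $498.32; tax = $16.06; total due = $514.38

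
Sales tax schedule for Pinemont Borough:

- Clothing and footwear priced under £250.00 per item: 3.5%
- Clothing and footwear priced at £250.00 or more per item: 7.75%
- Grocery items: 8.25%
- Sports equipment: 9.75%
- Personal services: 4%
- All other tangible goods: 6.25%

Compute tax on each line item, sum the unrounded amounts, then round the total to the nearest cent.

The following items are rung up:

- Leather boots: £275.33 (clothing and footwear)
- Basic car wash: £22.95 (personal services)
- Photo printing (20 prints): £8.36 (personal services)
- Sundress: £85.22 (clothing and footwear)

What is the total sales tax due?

Leather boots £275.33: clothing and footwear, £250.00 or more → 7.75% → £21.338075
Basic car wash £22.95: personal services → 4% → £0.918
Photo printing (20 prints) £8.36: personal services → 4% → £0.3344
Sundress £85.22: clothing and footwear, under £250.00 → 3.5% → £2.9827
Unrounded tax sum = £25.573175 → £25.57

£25.57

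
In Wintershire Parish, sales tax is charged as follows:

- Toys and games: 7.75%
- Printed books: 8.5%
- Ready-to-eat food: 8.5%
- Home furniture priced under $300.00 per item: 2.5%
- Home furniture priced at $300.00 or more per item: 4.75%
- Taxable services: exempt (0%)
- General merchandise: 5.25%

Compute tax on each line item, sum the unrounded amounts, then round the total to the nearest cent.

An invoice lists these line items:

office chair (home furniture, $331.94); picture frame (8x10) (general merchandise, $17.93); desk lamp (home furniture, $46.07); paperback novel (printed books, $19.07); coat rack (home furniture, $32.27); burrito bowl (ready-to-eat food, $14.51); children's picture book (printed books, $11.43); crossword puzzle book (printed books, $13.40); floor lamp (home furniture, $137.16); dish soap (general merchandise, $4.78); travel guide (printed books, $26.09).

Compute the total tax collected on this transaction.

Office chair $331.94: home furniture, $300.00 or more → 4.75% → $15.76715
Picture frame (8x10) $17.93: general merchandise → 5.25% → $0.941325
Desk lamp $46.07: home furniture, under $300.00 → 2.5% → $1.15175
Paperback novel $19.07: printed books → 8.5% → $1.62095
Coat rack $32.27: home furniture, under $300.00 → 2.5% → $0.80675
Burrito bowl $14.51: ready-to-eat food → 8.5% → $1.23335
Children's picture book $11.43: printed books → 8.5% → $0.97155
Crossword puzzle book $13.40: printed books → 8.5% → $1.139
Floor lamp $137.16: home furniture, under $300.00 → 2.5% → $3.429
Dish soap $4.78: general merchandise → 5.25% → $0.25095
Travel guide $26.09: printed books → 8.5% → $2.21765
Unrounded tax sum = $29.529425 → $29.53

$29.53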